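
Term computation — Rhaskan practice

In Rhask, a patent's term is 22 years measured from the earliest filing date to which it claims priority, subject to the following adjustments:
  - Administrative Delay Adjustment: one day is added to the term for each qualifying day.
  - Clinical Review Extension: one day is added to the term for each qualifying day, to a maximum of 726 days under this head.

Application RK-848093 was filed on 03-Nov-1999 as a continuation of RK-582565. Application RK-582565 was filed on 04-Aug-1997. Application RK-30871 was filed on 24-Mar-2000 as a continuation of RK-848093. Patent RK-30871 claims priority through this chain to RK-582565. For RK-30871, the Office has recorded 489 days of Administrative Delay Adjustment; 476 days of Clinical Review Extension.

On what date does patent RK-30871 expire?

Earliest priority filing: 4 August 1997.
Base term: 4 August 1997 + 22 years → 4 August 2019.
Administrative Delay Adjustment: +489 days → 5 December 2020.
Clinical Review Extension: 476 days (within the 726-day cap) → +476 days → 26 March 2022.

2022-03-26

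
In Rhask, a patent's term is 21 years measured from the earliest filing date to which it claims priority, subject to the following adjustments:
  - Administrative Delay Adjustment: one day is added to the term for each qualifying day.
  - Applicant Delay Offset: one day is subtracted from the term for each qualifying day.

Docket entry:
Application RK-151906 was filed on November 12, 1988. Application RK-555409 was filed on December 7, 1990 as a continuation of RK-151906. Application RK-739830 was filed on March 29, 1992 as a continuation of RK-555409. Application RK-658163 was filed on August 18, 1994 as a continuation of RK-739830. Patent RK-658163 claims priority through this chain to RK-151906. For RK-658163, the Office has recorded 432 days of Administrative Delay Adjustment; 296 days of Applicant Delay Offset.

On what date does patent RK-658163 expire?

2010-03-28

Earliest priority filing: 12 November 1988.
Base term: 12 November 1988 + 21 years → 12 November 2009.
Administrative Delay Adjustment: +432 days → 18 January 2011.
Applicant Delay Offset: −296 days → 28 March 2010.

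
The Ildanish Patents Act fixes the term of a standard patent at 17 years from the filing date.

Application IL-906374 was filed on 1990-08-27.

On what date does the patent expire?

Filing date + 17 years → 27 August 2007.

August 27, 2007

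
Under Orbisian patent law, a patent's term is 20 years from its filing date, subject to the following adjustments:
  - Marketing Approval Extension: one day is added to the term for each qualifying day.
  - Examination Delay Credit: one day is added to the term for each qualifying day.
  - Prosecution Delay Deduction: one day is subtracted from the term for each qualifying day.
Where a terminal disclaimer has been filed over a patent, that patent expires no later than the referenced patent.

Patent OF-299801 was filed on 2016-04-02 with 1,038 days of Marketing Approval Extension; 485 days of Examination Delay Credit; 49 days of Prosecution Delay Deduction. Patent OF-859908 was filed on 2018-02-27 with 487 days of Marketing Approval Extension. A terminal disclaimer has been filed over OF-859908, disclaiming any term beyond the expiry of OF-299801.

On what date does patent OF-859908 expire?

June 29, 2039

Natural term of OF-859908:
  Base: filing + 20 years → 27 February 2038.
  Marketing Approval Extension: +487 days → 29 June 2039.
Expiry of referenced patent OF-299801:
  Base: filing + 20 years → 2 April 2036.
  Marketing Approval Extension: +1038 days → 4 February 2039.
  Examination Delay Credit: +485 days → 3 June 2040.
  Prosecution Delay Deduction: −49 days → 15 April 2040.
Terminal disclaimer: OF-859908 expires on the earlier of 29 June 2039 and 15 April 2040.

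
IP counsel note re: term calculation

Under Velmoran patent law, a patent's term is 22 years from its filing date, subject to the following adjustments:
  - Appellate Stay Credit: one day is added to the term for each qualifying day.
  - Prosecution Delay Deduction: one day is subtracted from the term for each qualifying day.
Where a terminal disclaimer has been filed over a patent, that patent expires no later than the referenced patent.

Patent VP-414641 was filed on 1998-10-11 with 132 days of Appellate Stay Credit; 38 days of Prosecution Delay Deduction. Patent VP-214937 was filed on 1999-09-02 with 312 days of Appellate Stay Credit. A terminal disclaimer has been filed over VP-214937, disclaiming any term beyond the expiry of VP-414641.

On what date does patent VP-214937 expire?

January 13, 2021

Natural term of VP-214937:
  Base: filing + 22 years → 2 September 2021.
  Appellate Stay Credit: +312 days → 11 July 2022.
Expiry of referenced patent VP-414641:
  Base: filing + 22 years → 11 October 2020.
  Appellate Stay Credit: +132 days → 20 February 2021.
  Prosecution Delay Deduction: −38 days → 13 January 2021.
Terminal disclaimer: VP-214937 expires on the earlier of 11 July 2022 and 13 January 2021.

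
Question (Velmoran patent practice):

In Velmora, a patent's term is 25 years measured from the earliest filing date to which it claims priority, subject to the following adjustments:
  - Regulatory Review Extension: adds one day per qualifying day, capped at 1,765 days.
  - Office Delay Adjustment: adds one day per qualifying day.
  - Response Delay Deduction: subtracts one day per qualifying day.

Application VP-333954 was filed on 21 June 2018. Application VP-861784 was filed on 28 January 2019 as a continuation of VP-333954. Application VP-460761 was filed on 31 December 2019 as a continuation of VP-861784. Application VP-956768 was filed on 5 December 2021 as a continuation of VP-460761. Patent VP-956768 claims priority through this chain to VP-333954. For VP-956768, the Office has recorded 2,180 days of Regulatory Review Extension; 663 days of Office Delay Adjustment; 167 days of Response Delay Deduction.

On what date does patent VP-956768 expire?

Earliest priority filing: 21 June 2018.
Base term: 21 June 2018 + 25 years → 21 June 2043.
Regulatory Review Extension: 2180 days claimed exceeds the 1765-day cap, so +1765 days → 20 April 2048.
Office Delay Adjustment: +663 days → 12 February 2050.
Response Delay Deduction: −167 days → 29 August 2049.

August 29, 2049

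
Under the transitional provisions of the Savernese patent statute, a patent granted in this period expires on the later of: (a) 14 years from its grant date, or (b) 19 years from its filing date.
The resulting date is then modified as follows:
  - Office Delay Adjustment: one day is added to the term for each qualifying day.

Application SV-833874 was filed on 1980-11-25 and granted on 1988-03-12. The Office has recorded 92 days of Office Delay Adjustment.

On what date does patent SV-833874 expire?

(a) grant + 14 years → 12 March 2002.
(b) filing + 19 years → 25 November 1999.
Later of the two: 12 March 2002.
Office Delay Adjustment: +92 days → 12 June 2002.

2002-06-12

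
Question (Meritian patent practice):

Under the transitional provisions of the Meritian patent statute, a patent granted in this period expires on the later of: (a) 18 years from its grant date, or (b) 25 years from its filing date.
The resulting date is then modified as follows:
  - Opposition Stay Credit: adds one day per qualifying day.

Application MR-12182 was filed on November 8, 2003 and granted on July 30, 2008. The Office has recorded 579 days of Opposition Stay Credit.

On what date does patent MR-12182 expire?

(a) grant + 18 years → 30 July 2026.
(b) filing + 25 years → 8 November 2028.
Later of the two: 8 November 2028.
Opposition Stay Credit: +579 days → 10 June 2030.

June 10, 2030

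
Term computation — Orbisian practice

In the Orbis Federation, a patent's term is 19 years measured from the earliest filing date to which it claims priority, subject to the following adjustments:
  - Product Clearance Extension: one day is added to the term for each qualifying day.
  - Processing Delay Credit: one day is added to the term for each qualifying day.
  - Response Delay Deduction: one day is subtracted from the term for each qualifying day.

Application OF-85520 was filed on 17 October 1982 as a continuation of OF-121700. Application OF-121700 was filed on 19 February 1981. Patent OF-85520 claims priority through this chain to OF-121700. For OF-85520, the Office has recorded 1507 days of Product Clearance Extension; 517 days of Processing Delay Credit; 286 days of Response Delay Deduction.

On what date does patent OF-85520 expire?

Earliest priority filing: 19 February 1981.
Base term: 19 February 1981 + 19 years → 19 February 2000.
Product Clearance Extension: +1507 days → 5 April 2004.
Processing Delay Credit: +517 days → 4 September 2005.
Response Delay Deduction: −286 days → 22 November 2004.

2004-11-22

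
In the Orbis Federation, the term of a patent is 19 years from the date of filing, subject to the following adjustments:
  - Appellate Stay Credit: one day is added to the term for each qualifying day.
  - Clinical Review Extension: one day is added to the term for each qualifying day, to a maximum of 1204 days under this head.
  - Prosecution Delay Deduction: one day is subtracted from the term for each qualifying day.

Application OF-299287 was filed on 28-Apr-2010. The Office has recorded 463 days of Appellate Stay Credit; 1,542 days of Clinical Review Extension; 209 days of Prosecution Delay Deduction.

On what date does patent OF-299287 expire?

2033-04-25

Base term: filing date + 19 years → 28 April 2029.
Appellate Stay Credit: +463 days → 4 August 2030.
Clinical Review Extension: 1542 days claimed exceeds the 1204-day cap, so +1204 days → 20 November 2033.
Prosecution Delay Deduction: −209 days → 25 April 2033.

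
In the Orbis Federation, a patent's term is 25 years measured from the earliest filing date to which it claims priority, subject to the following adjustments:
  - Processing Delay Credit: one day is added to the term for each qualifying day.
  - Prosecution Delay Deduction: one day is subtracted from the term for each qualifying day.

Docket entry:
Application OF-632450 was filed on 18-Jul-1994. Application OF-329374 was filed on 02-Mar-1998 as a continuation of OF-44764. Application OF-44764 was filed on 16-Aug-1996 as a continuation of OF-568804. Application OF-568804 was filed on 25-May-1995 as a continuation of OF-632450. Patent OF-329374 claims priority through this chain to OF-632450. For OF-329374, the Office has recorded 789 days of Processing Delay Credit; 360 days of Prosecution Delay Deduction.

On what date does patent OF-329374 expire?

2020-09-19

Earliest priority filing: 18 July 1994.
Base term: 18 July 1994 + 25 years → 18 July 2019.
Processing Delay Credit: +789 days → 14 September 2021.
Prosecution Delay Deduction: −360 days → 19 September 2020.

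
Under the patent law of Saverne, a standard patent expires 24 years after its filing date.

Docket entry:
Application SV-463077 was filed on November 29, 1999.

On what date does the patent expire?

2023-11-29

Filing date + 24 years → 29 November 2023.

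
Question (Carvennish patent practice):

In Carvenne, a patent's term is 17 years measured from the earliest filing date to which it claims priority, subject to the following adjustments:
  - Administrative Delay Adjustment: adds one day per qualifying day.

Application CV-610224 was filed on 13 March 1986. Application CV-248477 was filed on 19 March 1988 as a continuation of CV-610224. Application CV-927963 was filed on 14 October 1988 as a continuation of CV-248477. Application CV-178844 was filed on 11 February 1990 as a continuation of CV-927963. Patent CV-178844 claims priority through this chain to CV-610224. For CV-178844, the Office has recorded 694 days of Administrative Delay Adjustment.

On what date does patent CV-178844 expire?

2005-02-04

Earliest priority filing: 13 March 1986.
Base term: 13 March 1986 + 17 years → 13 March 2003.
Administrative Delay Adjustment: +694 days → 4 February 2005.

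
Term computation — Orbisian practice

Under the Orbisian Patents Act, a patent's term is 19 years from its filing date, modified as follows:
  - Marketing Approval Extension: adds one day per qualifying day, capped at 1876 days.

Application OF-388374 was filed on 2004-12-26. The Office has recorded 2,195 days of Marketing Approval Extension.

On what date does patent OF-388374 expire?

Base term: filing date + 19 years → 26 December 2023.
Marketing Approval Extension: 2195 days claimed exceeds the 1876-day cap, so +1876 days → 13 February 2029.

2029-02-13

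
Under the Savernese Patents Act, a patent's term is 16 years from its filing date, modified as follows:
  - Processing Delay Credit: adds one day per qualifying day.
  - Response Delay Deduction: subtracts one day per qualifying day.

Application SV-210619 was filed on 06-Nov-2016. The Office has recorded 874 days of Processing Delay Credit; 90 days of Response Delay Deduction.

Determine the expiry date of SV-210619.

December 30, 2034

Base term: filing date + 16 years → 6 November 2032.
Processing Delay Credit: +874 days → 30 March 2035.
Response Delay Deduction: −90 days → 30 December 2034.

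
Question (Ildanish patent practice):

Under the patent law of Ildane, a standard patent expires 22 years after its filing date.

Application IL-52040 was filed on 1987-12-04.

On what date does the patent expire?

2009-12-04

Filing date + 22 years → 4 December 2009.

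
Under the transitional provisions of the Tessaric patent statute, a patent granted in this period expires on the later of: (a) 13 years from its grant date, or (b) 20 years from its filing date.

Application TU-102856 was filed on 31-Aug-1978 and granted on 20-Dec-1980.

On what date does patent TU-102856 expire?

(a) grant + 13 years → 20 December 1993.
(b) filing + 20 years → 31 August 1998.
Later of the two: 31 August 1998.

1998-08-31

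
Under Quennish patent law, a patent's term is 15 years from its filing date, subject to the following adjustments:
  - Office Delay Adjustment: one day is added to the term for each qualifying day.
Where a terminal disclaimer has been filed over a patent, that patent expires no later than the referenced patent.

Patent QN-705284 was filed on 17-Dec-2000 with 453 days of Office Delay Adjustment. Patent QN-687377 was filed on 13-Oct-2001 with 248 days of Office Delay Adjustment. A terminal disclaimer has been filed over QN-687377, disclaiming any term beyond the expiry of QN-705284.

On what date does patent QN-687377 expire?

Natural term of QN-687377:
  Base: filing + 15 years → 13 October 2016.
  Office Delay Adjustment: +248 days → 18 June 2017.
Expiry of referenced patent QN-705284:
  Base: filing + 15 years → 17 December 2015.
  Office Delay Adjustment: +453 days → 14 March 2017.
Terminal disclaimer: QN-687377 expires on the earlier of 18 June 2017 and 14 March 2017.

March 14, 2017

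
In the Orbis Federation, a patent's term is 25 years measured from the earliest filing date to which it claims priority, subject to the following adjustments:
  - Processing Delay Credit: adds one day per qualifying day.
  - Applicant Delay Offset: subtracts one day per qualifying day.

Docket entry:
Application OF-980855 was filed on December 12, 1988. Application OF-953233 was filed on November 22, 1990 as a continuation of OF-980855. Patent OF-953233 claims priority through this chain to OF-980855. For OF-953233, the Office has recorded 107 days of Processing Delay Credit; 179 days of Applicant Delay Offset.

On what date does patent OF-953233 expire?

2013-10-01

Earliest priority filing: 12 December 1988.
Base term: 12 December 1988 + 25 years → 12 December 2013.
Processing Delay Credit: +107 days → 29 March 2014.
Applicant Delay Offset: −179 days → 1 October 2013.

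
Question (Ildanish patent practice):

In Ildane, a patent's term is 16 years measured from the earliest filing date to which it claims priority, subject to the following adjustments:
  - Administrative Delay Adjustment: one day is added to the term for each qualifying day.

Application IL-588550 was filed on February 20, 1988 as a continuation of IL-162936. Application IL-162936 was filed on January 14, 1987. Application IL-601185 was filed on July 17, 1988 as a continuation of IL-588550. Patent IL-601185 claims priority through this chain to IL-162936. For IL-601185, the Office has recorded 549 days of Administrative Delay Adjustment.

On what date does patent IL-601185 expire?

Earliest priority filing: 14 January 1987.
Base term: 14 January 1987 + 16 years → 14 January 2003.
Administrative Delay Adjustment: +549 days → 16 July 2004.

July 16, 2004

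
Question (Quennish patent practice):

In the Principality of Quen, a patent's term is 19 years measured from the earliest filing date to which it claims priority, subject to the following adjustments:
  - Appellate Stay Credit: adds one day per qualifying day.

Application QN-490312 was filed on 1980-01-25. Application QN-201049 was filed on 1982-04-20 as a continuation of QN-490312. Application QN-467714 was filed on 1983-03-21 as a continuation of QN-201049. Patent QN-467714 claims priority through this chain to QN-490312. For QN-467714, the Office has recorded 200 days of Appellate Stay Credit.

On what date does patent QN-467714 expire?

Earliest priority filing: 25 January 1980.
Base term: 25 January 1980 + 19 years → 25 January 1999.
Appellate Stay Credit: +200 days → 13 August 1999.

1999-08-13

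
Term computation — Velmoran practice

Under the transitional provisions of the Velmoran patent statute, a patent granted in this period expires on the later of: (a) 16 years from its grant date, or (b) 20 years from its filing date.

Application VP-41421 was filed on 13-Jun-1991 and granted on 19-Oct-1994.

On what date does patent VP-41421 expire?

June 13, 2011

(a) grant + 16 years → 19 October 2010.
(b) filing + 20 years → 13 June 2011.
Later of the two: 13 June 2011.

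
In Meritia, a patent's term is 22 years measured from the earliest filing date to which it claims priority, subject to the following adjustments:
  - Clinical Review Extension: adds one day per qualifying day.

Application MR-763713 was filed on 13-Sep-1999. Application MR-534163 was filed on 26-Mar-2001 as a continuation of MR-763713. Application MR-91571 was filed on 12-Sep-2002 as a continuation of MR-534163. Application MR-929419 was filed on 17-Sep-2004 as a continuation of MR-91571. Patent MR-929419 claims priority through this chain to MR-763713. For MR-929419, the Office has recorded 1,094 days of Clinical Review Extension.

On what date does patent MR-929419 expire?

Earliest priority filing: 13 September 1999.
Base term: 13 September 1999 + 22 years → 13 September 2021.
Clinical Review Extension: +1094 days → 11 September 2024.

September 11, 2024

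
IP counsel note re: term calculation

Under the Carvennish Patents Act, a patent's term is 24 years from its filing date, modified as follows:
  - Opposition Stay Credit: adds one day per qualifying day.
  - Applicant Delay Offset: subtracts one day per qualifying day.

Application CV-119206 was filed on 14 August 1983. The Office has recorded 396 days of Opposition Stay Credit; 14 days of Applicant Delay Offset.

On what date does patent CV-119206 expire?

2008-08-30

Base term: filing date + 24 years → 14 August 2007.
Opposition Stay Credit: +396 days → 13 September 2008.
Applicant Delay Offset: −14 days → 30 August 2008.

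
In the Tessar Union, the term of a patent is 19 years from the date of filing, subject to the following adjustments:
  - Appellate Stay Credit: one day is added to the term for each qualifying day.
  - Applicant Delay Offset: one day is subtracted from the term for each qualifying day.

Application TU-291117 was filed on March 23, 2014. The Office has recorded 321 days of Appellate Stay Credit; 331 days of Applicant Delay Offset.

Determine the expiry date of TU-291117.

Base term: filing date + 19 years → 23 March 2033.
Appellate Stay Credit: +321 days → 7 February 2034.
Applicant Delay Offset: −331 days → 13 March 2033.

2033-03-13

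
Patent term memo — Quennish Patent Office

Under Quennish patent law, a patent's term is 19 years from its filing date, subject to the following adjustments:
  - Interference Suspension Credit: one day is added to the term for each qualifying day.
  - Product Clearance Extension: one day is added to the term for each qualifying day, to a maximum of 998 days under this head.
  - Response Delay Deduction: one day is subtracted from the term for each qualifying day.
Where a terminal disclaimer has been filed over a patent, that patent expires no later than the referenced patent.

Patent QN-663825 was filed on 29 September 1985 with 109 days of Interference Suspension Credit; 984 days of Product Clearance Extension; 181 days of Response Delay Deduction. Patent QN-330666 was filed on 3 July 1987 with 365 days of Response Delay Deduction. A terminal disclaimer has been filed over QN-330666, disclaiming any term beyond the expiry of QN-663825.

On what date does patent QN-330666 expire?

Natural term of QN-330666:
  Base: filing + 19 years → 3 July 2006.
  Response Delay Deduction: −365 days → 3 July 2005.
Expiry of referenced patent QN-663825:
  Base: filing + 19 years → 29 September 2004.
  Interference Suspension Credit: +109 days → 16 January 2005.
  Product Clearance Extension: 984 days (within the 998-day cap) → +984 days → 27 September 2007.
  Response Delay Deduction: −181 days → 30 March 2007.
Terminal disclaimer: QN-330666 expires on the earlier of 3 July 2005 and 30 March 2007.

July 3, 2005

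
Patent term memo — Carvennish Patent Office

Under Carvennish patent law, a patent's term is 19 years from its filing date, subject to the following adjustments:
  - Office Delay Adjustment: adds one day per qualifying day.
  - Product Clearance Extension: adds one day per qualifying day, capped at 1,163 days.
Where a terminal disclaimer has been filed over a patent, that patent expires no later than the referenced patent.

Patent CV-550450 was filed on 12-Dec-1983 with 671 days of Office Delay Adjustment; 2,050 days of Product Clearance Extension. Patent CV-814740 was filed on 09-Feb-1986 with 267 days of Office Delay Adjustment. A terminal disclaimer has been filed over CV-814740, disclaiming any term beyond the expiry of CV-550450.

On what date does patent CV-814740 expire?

Natural term of CV-814740:
  Base: filing + 19 years → 9 February 2005.
  Office Delay Adjustment: +267 days → 3 November 2005.
Expiry of referenced patent CV-550450:
  Base: filing + 19 years → 12 December 2002.
  Office Delay Adjustment: +671 days → 13 October 2004.
  Product Clearance Extension: 2050 days claimed exceeds the 1163-day cap, so +1163 days → 20 December 2007.
Terminal disclaimer: CV-814740 expires on the earlier of 3 November 2005 and 20 December 2007.

November 3, 2005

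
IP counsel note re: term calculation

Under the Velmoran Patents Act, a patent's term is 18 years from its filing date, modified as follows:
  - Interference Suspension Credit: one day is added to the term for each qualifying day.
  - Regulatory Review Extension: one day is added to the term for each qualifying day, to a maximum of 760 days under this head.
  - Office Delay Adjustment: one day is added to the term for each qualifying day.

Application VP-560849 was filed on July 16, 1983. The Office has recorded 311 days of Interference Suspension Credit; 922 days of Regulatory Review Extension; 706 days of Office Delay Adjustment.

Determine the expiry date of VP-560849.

May 28, 2006

Base term: filing date + 18 years → 16 July 2001.
Interference Suspension Credit: +311 days → 23 May 2002.
Regulatory Review Extension: 922 days claimed exceeds the 760-day cap, so +760 days → 21 June 2004.
Office Delay Adjustment: +706 days → 28 May 2006.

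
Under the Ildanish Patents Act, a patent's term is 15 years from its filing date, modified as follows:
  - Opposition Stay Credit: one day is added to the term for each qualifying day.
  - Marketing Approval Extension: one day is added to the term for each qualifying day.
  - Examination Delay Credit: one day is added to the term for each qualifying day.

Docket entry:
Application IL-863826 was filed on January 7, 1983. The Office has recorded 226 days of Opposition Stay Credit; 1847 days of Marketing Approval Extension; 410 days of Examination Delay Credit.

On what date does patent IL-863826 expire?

October 25, 2004

Base term: filing date + 15 years → 7 January 1998.
Opposition Stay Credit: +226 days → 21 August 1998.
Marketing Approval Extension: +1847 days → 11 September 2003.
Examination Delay Credit: +410 days → 25 October 2004.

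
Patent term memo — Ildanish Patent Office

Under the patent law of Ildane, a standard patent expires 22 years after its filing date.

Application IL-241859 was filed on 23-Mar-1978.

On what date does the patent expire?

Filing date + 22 years → 23 March 2000.

March 23, 2000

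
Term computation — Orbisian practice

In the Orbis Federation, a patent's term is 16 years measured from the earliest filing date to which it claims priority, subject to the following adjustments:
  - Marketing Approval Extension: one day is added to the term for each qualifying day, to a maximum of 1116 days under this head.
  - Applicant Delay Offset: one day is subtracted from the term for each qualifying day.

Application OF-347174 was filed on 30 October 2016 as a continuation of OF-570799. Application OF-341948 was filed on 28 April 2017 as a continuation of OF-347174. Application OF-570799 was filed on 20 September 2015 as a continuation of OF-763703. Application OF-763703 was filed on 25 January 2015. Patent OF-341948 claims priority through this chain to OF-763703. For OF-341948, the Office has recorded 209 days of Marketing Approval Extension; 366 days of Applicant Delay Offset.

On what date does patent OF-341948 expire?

August 21, 2030

Earliest priority filing: 25 January 2015.
Base term: 25 January 2015 + 16 years → 25 January 2031.
Marketing Approval Extension: 209 days (within the 1116-day cap) → +209 days → 22 August 2031.
Applicant Delay Offset: −366 days → 21 August 2030.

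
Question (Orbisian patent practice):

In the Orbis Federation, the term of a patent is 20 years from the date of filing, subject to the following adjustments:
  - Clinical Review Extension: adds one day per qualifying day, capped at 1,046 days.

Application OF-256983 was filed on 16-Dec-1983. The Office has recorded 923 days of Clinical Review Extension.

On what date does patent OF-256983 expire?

Base term: filing date + 20 years → 16 December 2003.
Clinical Review Extension: 923 days (within the 1046-day cap) → +923 days → 26 June 2006.

2006-06-26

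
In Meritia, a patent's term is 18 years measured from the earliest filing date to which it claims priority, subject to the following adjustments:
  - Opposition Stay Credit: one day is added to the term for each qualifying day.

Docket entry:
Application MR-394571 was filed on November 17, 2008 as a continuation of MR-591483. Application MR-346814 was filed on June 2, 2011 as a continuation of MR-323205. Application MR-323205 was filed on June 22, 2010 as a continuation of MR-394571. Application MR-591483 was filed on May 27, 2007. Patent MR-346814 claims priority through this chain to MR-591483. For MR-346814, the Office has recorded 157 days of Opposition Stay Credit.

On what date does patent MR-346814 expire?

Earliest priority filing: 27 May 2007.
Base term: 27 May 2007 + 18 years → 27 May 2025.
Opposition Stay Credit: +157 days → 31 October 2025.

October 31, 2025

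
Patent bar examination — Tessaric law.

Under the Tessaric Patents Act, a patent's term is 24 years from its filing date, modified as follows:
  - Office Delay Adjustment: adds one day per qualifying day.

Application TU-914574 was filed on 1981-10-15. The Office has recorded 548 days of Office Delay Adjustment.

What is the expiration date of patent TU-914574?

2007-04-16

Base term: filing date + 24 years → 15 October 2005.
Office Delay Adjustment: +548 days → 16 April 2007.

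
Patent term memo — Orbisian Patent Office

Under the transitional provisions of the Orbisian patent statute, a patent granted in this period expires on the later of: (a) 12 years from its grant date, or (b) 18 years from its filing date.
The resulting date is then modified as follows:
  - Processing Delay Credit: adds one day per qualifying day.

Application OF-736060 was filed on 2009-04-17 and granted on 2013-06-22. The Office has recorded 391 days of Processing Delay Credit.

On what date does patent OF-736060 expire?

May 12, 2028

(a) grant + 12 years → 22 June 2025.
(b) filing + 18 years → 17 April 2027.
Later of the two: 17 April 2027.
Processing Delay Credit: +391 days → 12 May 2028.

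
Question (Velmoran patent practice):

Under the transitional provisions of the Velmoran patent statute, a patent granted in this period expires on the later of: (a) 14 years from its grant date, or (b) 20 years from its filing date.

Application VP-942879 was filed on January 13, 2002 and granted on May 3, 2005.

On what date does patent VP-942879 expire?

2022-01-13

(a) grant + 14 years → 3 May 2019.
(b) filing + 20 years → 13 January 2022.
Later of the two: 13 January 2022.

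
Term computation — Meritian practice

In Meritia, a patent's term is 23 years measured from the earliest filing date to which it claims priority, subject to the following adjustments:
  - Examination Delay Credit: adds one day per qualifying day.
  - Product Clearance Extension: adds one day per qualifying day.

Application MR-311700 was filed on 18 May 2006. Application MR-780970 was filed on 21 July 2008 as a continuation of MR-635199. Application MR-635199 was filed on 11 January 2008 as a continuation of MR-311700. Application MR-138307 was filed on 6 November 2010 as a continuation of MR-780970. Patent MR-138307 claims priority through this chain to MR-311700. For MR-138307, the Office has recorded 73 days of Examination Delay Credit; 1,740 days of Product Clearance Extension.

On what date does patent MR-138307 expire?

2034-05-05

Earliest priority filing: 18 May 2006.
Base term: 18 May 2006 + 23 years → 18 May 2029.
Examination Delay Credit: +73 days → 30 July 2029.
Product Clearance Extension: +1740 days → 5 May 2034.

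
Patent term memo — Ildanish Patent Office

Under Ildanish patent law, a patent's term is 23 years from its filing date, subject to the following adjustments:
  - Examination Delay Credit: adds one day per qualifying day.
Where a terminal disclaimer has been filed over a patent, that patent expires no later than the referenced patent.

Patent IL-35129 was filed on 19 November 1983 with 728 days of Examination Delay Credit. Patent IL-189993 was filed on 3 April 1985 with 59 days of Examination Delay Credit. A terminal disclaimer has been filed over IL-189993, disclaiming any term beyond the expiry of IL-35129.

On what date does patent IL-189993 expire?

Natural term of IL-189993:
  Base: filing + 23 years → 3 April 2008.
  Examination Delay Credit: +59 days → 1 June 2008.
Expiry of referenced patent IL-35129:
  Base: filing + 23 years → 19 November 2006.
  Examination Delay Credit: +728 days → 16 November 2008.
Terminal disclaimer: IL-189993 expires on the earlier of 1 June 2008 and 16 November 2008.

2008-06-01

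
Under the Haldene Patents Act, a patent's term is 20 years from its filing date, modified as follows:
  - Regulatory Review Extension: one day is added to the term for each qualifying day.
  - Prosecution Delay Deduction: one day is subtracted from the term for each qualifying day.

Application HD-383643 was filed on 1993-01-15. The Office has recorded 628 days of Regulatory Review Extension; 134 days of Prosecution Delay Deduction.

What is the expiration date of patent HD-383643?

May 24, 2014

Base term: filing date + 20 years → 15 January 2013.
Regulatory Review Extension: +628 days → 5 October 2014.
Prosecution Delay Deduction: −134 days → 24 May 2014.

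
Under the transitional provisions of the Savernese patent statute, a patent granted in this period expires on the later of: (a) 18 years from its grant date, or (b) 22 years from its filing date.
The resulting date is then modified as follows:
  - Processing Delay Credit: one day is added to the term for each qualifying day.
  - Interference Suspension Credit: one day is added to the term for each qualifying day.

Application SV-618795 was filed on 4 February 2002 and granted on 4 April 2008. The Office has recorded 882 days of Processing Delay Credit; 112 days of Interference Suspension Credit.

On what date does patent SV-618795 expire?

2028-12-23

(a) grant + 18 years → 4 April 2026.
(b) filing + 22 years → 4 February 2024.
Later of the two: 4 April 2026.
Processing Delay Credit: +882 days → 2 September 2028.
Interference Suspension Credit: +112 days → 23 December 2028.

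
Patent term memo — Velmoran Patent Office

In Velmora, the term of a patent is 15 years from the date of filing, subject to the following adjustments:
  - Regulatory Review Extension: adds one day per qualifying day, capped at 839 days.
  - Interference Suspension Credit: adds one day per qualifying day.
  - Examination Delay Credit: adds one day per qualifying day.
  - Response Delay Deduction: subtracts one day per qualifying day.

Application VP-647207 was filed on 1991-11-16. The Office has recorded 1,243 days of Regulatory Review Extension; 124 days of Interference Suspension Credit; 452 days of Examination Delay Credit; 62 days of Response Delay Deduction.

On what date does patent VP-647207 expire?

2010-07-31

Base term: filing date + 15 years → 16 November 2006.
Regulatory Review Extension: 1243 days claimed exceeds the 839-day cap, so +839 days → 4 March 2009.
Interference Suspension Credit: +124 days → 6 July 2009.
Examination Delay Credit: +452 days → 1 October 2010.
Response Delay Deduction: −62 days → 31 July 2010.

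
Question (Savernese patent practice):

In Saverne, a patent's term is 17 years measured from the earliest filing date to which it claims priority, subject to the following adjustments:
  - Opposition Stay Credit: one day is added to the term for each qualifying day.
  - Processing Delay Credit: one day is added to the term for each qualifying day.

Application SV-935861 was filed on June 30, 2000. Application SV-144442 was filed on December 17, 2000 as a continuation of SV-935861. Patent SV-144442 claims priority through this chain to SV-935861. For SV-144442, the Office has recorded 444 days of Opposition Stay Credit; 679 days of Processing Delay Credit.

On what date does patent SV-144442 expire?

Earliest priority filing: 30 June 2000.
Base term: 30 June 2000 + 17 years → 30 June 2017.
Opposition Stay Credit: +444 days → 17 September 2018.
Processing Delay Credit: +679 days → 27 July 2020.

July 27, 2020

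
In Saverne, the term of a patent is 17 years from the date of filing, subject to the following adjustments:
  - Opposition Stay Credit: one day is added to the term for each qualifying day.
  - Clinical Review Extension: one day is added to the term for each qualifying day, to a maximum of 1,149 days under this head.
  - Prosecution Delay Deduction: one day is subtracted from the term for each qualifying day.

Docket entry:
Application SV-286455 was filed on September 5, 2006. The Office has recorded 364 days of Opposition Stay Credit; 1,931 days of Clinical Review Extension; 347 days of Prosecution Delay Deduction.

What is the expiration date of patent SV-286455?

Base term: filing date + 17 years → 5 September 2023.
Opposition Stay Credit: +364 days → 3 September 2024.
Clinical Review Extension: 1931 days claimed exceeds the 1149-day cap, so +1149 days → 27 October 2027.
Prosecution Delay Deduction: −347 days → 14 November 2026.

2026-11-14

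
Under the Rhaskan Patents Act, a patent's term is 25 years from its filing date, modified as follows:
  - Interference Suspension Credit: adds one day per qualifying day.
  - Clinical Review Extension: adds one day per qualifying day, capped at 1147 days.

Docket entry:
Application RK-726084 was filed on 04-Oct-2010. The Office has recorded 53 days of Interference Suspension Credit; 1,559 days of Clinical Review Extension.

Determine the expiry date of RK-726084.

Base term: filing date + 25 years → 4 October 2035.
Interference Suspension Credit: +53 days → 26 November 2035.
Clinical Review Extension: 1559 days claimed exceeds the 1147-day cap, so +1147 days → 16 January 2039.

2039-01-16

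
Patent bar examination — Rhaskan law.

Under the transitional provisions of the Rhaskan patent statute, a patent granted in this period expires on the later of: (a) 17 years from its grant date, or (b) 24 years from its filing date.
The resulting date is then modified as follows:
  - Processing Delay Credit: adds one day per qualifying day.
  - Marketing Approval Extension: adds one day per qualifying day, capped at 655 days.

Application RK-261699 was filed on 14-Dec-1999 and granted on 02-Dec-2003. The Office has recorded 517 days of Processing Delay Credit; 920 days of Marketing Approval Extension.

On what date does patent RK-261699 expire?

2027-02-28

(a) grant + 17 years → 2 December 2020.
(b) filing + 24 years → 14 December 2023.
Later of the two: 14 December 2023.
Processing Delay Credit: +517 days → 14 May 2025.
Marketing Approval Extension: 920 days claimed exceeds the 655-day cap, so +655 days → 28 February 2027.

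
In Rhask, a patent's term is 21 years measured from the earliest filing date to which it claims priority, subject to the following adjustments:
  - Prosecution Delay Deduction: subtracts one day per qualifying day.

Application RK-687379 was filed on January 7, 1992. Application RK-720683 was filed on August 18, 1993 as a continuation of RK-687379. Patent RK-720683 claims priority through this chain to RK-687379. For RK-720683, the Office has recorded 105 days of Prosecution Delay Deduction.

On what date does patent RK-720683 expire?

Earliest priority filing: 7 January 1992.
Base term: 7 January 1992 + 21 years → 7 January 2013.
Prosecution Delay Deduction: −105 days → 24 September 2012.

September 24, 2012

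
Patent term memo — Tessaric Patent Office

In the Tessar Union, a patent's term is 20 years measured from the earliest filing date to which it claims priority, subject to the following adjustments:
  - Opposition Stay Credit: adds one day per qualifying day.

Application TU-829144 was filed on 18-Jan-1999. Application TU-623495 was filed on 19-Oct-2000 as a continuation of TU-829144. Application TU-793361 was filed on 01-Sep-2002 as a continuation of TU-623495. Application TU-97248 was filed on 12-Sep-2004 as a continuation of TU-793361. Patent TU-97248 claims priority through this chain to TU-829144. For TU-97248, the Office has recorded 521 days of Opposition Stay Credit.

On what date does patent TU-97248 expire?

Earliest priority filing: 18 January 1999.
Base term: 18 January 1999 + 20 years → 18 January 2019.
Opposition Stay Credit: +521 days → 22 June 2020.

2020-06-22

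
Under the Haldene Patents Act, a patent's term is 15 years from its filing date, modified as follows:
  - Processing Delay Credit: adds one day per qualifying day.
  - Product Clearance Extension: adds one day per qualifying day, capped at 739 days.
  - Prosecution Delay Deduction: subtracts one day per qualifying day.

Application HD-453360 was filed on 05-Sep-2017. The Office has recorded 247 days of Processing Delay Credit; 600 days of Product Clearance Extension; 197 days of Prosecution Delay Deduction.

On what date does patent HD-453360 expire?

Base term: filing date + 15 years → 5 September 2032.
Processing Delay Credit: +247 days → 10 May 2033.
Product Clearance Extension: 600 days (within the 739-day cap) → +600 days → 31 December 2034.
Prosecution Delay Deduction: −197 days → 17 June 2034.

June 17, 2034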